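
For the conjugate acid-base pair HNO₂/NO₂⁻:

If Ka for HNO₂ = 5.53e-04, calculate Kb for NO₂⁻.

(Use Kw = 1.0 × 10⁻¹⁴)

For a conjugate pair Ka × Kb = Kw, so Kb = Kw/Ka = 1.0 × 10⁻¹⁴ / 5.53e-04 = 1.81e-11.

K_b = 1.81e-11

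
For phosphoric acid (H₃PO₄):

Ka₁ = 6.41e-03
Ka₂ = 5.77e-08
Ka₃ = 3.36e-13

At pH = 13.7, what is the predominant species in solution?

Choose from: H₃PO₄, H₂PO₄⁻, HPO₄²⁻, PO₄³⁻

pKa₁ = 2.19, pKa₂ = 7.24, pKa₃ = 12.47. For a polyprotic acid the predominant species crosses at each pKa: below pKa_n the protonated form dominates, above it the deprotonated form does. At pH = 13.7, the predominant species is PO₄³⁻.

PO₄³⁻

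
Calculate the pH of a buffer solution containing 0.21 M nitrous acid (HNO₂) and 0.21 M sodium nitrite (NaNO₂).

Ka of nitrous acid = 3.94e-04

pKa = -log(3.94e-04) = 3.40. pH = pKa + log([A⁻]/[HA]) = 3.40 + log(0.21/0.21)

pH = 3.40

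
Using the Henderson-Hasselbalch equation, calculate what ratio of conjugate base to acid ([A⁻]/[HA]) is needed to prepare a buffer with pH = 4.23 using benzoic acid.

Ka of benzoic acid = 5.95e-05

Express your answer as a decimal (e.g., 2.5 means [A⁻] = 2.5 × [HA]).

pKa = -log(5.95e-05) = 4.2255. pH = pKa + log([A⁻]/[HA]), so log([A⁻]/[HA]) = pH − pKa = 4.23 − 4.2255 = 0.0045. [A⁻]/[HA] = 10^(0.0045) = 1.01

[A⁻]/[HA] = 1.01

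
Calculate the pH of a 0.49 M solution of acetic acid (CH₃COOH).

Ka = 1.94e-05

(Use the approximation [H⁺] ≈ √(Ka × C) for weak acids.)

[H⁺] = √(Ka × C) = √(1.94e-05 × 0.49) = 3.0832e-03. pH = -log(3.0832e-03)

pH = 2.51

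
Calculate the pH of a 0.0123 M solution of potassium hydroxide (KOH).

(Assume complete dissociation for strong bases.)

[OH⁻] = 0.0123 M for strong base. pOH = -log[OH⁻] = 1.91, pH = 14 - pOH

pH = 12.09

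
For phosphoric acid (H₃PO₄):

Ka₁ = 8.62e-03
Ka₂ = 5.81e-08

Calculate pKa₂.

pKa₂ = -log(Ka₂) = -log(5.81e-08) = 7.24.

pK_{a2} = 7.24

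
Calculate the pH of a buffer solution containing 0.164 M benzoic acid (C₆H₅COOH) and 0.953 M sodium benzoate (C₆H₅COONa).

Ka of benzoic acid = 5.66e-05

pKa = -log(5.66e-05) = 4.25. pH = pKa + log([A⁻]/[HA]) = 4.25 + log(0.953/0.164)

pH = 5.01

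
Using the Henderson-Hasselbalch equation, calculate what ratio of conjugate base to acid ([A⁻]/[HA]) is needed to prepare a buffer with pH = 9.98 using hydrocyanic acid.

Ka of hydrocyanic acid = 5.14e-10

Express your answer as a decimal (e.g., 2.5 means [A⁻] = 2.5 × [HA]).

pKa = -log(5.14e-10) = 9.2890. pH = pKa + log([A⁻]/[HA]), so log([A⁻]/[HA]) = pH − pKa = 9.98 − 9.2890 = 0.6910. [A⁻]/[HA] = 10^(0.6910) = 4.91

[A⁻]/[HA] = 4.91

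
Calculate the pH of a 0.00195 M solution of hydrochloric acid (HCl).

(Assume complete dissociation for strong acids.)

[H⁺] = 0.00195 M for strong acid. pH = -log[H⁺] = -log(0.00195)

pH = 2.71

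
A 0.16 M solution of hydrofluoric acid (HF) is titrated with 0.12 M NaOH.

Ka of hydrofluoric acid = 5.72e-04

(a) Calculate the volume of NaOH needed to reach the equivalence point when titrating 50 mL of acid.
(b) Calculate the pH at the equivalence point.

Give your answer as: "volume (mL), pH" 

moles acid = 0.16 × 50/1000 = 0.008 mol; V_base = moles/0.12 × 1000 = 66.7 mL. At equivalence only the conjugate base is present: [A⁻] = 0.008/0.117 = 6.8571e-02 M. Kb = Kw/Ka = 1.75e-11; [OH⁻] = √(Kb × [A⁻]) = 1.0949e-06; pOH = 5.96; pH = 14 - pOH = 8.04.

V = 66.7 mL, pH = 8.04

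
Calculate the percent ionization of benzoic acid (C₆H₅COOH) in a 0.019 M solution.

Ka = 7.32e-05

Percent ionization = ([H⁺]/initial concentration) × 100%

Using Ka equilibrium: x² + Ka×x - Ka×C = 0. Solving: [H⁺] = 1.1433e-03. Percent = (1.1433e-03/0.019) × 100

Percent ionization = 6.02%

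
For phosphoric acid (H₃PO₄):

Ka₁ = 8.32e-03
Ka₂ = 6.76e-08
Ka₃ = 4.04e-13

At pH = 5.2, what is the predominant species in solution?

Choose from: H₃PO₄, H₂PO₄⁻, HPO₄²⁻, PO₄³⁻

pKa₁ = 2.08, pKa₂ = 7.17, pKa₃ = 12.39. For a polyprotic acid the predominant species crosses at each pKa: below pKa_n the protonated form dominates, above it the deprotonated form does. At pH = 5.2, the predominant species is H₂PO₄⁻.

H₂PO₄⁻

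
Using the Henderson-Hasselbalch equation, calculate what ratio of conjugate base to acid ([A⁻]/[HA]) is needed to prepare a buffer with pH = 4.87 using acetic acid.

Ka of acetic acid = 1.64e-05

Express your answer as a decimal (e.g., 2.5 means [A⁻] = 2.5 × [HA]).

pKa = -log(1.64e-05) = 4.7852. pH = pKa + log([A⁻]/[HA]), so log([A⁻]/[HA]) = pH − pKa = 4.87 − 4.7852 = 0.0848. [A⁻]/[HA] = 10^(0.0848) = 1.22

[A⁻]/[HA] = 1.22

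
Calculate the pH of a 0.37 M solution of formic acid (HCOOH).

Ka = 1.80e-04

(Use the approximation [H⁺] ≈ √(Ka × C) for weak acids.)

[H⁺] = √(Ka × C) = √(1.80e-04 × 0.37) = 8.1609e-03. pH = -log(8.1609e-03)

pH = 2.09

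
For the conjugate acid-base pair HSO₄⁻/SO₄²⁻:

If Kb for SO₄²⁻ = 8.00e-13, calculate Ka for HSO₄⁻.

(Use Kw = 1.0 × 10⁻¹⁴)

For a conjugate pair Ka × Kb = Kw, so Ka = Kw/Kb = 1.0 × 10⁻¹⁴ / 8.00e-13 = 1.25e-02.

K_a = 1.25e-02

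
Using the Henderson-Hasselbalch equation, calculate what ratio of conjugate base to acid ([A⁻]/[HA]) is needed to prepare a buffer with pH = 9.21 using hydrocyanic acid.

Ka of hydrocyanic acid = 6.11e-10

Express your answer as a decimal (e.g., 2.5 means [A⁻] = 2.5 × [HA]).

pKa = -log(6.11e-10) = 9.2140. pH = pKa + log([A⁻]/[HA]), so log([A⁻]/[HA]) = pH − pKa = 9.21 − 9.2140 = -0.0040. [A⁻]/[HA] = 10^(-0.0040) = 0.991

[A⁻]/[HA] = 0.991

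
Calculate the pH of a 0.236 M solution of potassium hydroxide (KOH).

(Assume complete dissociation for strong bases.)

[OH⁻] = 0.236 M for strong base. pOH = -log[OH⁻] = 0.63, pH = 14 - pOH

pH = 13.37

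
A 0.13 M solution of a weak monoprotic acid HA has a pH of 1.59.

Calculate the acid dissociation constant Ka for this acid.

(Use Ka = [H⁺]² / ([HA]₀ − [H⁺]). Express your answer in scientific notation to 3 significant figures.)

[H⁺] = 10^(−pH) = 10^(−1.59) = 2.570e-02 M. For HA ⇌ H⁺ + A⁻, Ka = [H⁺][A⁻]/[HA] = [H⁺]² / ([HA]₀ − [H⁺]) = (2.570e-02)² / (0.13 − 2.570e-02) = 6.33e-03.

K_a = 6.33e-03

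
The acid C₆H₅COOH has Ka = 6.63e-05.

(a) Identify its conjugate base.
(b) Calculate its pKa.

(a) The conjugate base is formed by removing one H⁺ from C₆H₅COOH, giving C₆H₅COO⁻. (b) pKa = -log(Ka) = -log(6.63e-05) = 4.18.

Conjugate base: C₆H₅COO⁻; pK_a = 4.18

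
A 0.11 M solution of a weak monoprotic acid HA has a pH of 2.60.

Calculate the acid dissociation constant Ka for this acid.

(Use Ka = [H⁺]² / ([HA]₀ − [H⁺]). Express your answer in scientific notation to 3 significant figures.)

[H⁺] = 10^(−pH) = 10^(−2.60) = 2.512e-03 M. For HA ⇌ H⁺ + A⁻, Ka = [H⁺][A⁻]/[HA] = [H⁺]² / ([HA]₀ − [H⁺]) = (2.512e-03)² / (0.11 − 2.512e-03) = 5.87e-05.

K_a = 5.87e-05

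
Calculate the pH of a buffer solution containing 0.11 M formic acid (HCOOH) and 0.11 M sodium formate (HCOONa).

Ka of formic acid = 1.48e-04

pKa = -log(1.48e-04) = 3.83. pH = pKa + log([A⁻]/[HA]) = 3.83 + log(0.11/0.11)

pH = 3.83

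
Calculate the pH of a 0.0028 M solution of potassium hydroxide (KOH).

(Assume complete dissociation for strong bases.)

[OH⁻] = 0.0028 M for strong base. pOH = -log[OH⁻] = 2.55, pH = 14 - pOH

pH = 11.45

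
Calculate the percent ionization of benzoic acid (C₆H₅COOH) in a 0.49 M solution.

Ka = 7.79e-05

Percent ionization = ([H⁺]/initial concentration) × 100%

Using Ka equilibrium: x² + Ka×x - Ka×C = 0. Solving: [H⁺] = 6.1394e-03. Percent = (6.1394e-03/0.49) × 100

Percent ionization = 1.25%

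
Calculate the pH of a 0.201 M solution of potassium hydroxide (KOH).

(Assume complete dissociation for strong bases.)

[OH⁻] = 0.201 M for strong base. pOH = -log[OH⁻] = 0.70, pH = 14 - pOH

pH = 13.30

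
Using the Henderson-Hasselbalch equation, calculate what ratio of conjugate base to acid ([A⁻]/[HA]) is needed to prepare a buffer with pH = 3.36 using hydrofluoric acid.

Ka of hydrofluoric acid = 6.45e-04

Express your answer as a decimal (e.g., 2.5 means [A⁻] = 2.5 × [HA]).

pKa = -log(6.45e-04) = 3.1904. pH = pKa + log([A⁻]/[HA]), so log([A⁻]/[HA]) = pH − pKa = 3.36 − 3.1904 = 0.1696. [A⁻]/[HA] = 10^(0.1696) = 1.48

[A⁻]/[HA] = 1.48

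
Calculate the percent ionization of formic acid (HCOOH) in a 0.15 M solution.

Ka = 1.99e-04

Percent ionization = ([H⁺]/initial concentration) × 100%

Using Ka equilibrium: x² + Ka×x - Ka×C = 0. Solving: [H⁺] = 5.3649e-03. Percent = (5.3649e-03/0.15) × 100

Percent ionization = 3.58%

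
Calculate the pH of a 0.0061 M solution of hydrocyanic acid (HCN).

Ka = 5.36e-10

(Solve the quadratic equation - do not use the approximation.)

x² + Ka×x - Ka×C = 0. Using quadratic formula: [H⁺] = 1.8079e-06

pH = 5.74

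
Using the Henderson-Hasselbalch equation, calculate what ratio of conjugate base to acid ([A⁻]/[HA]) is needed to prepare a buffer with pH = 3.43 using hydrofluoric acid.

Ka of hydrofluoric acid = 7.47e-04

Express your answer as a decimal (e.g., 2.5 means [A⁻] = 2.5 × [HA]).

pKa = -log(7.47e-04) = 3.1267. pH = pKa + log([A⁻]/[HA]), so log([A⁻]/[HA]) = pH − pKa = 3.43 − 3.1267 = 0.3033. [A⁻]/[HA] = 10^(0.3033) = 2.01

[A⁻]/[HA] = 2.01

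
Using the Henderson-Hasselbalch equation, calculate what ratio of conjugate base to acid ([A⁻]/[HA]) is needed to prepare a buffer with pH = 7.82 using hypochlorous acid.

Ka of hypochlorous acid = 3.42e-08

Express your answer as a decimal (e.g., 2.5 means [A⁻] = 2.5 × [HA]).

pKa = -log(3.42e-08) = 7.4660. pH = pKa + log([A⁻]/[HA]), so log([A⁻]/[HA]) = pH − pKa = 7.82 − 7.4660 = 0.3540. [A⁻]/[HA] = 10^(0.3540) = 2.26

[A⁻]/[HA] = 2.26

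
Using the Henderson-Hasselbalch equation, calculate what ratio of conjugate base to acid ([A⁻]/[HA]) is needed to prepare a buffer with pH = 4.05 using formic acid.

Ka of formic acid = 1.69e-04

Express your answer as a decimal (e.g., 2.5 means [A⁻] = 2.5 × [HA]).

pKa = -log(1.69e-04) = 3.7721. pH = pKa + log([A⁻]/[HA]), so log([A⁻]/[HA]) = pH − pKa = 4.05 − 3.7721 = 0.2779. [A⁻]/[HA] = 10^(0.2779) = 1.90

[A⁻]/[HA] = 1.90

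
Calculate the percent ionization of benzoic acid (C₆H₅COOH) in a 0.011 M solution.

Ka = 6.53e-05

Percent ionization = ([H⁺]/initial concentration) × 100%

Using Ka equilibrium: x² + Ka×x - Ka×C = 0. Solving: [H⁺] = 8.1550e-04. Percent = (8.1550e-04/0.011) × 100

Percent ionization = 7.41%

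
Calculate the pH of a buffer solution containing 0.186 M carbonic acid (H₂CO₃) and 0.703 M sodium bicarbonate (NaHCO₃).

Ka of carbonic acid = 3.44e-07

pKa = -log(3.44e-07) = 6.46. pH = pKa + log([A⁻]/[HA]) = 6.46 + log(0.703/0.186)

pH = 7.04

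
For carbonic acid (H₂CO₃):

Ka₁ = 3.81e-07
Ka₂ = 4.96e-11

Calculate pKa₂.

pKa₂ = -log(Ka₂) = -log(4.96e-11) = 10.30.

pK_{a2} = 10.30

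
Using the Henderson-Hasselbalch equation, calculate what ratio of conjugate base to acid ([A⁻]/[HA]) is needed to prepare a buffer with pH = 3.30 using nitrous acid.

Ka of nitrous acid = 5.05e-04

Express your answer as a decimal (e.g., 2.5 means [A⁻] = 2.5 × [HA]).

pKa = -log(5.05e-04) = 3.2967. pH = pKa + log([A⁻]/[HA]), so log([A⁻]/[HA]) = pH − pKa = 3.30 − 3.2967 = 0.0033. [A⁻]/[HA] = 10^(0.0033) = 1.01

[A⁻]/[HA] = 1.01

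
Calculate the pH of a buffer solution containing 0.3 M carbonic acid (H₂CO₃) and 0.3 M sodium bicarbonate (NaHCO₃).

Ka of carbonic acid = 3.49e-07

pKa = -log(3.49e-07) = 6.46. pH = pKa + log([A⁻]/[HA]) = 6.46 + log(0.3/0.3)

pH = 6.46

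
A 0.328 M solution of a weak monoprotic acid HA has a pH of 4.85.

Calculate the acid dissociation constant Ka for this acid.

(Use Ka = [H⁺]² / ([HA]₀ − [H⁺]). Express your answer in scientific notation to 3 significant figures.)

[H⁺] = 10^(−pH) = 10^(−4.85) = 1.413e-05 M. For HA ⇌ H⁺ + A⁻, Ka = [H⁺][A⁻]/[HA] = [H⁺]² / ([HA]₀ − [H⁺]) = (1.413e-05)² / (0.328 − 1.413e-05) = 6.08e-10.

K_a = 6.08e-10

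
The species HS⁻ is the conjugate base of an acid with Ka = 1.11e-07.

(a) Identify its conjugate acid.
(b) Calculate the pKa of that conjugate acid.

(a) The conjugate acid is formed by adding one H⁺ to HS⁻, giving H₂S. (b) pKa = -log(Ka) = -log(1.11e-07) = 6.95.

Conjugate acid: H₂S; pK_a = 6.95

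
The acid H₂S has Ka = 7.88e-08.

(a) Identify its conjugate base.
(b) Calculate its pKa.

(a) The conjugate base is formed by removing one H⁺ from H₂S, giving HS⁻. (b) pKa = -log(Ka) = -log(7.88e-08) = 7.10.

Conjugate base: HS⁻; pK_a = 7.10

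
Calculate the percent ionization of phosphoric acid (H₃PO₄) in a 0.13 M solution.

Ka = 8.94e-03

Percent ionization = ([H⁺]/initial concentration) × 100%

Using Ka equilibrium: x² + Ka×x - Ka×C = 0. Solving: [H⁺] = 2.9913e-02. Percent = (2.9913e-02/0.13) × 100

Percent ionization = 23%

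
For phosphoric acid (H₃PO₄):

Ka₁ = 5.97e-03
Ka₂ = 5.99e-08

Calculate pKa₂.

pKa₂ = -log(Ka₂) = -log(5.99e-08) = 7.22.

pK_{a2} = 7.22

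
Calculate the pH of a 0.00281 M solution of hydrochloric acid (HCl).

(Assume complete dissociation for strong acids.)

[H⁺] = 0.00281 M for strong acid. pH = -log[H⁺] = -log(0.00281)

pH = 2.55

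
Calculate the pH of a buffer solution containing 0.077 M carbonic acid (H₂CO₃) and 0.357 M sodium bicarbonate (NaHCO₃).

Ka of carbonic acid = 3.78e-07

pKa = -log(3.78e-07) = 6.42. pH = pKa + log([A⁻]/[HA]) = 6.42 + log(0.357/0.077)

pH = 7.09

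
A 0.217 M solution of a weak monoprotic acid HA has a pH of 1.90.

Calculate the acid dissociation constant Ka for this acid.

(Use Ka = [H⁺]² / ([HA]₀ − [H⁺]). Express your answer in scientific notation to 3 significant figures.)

[H⁺] = 10^(−pH) = 10^(−1.90) = 1.259e-02 M. For HA ⇌ H⁺ + A⁻, Ka = [H⁺][A⁻]/[HA] = [H⁺]² / ([HA]₀ − [H⁺]) = (1.259e-02)² / (0.217 − 1.259e-02) = 7.75e-04.

K_a = 7.75e-04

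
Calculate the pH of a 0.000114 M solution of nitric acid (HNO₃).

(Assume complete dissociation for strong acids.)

[H⁺] = 0.000114 M for strong acid. pH = -log[H⁺] = -log(0.000114)

pH = 3.94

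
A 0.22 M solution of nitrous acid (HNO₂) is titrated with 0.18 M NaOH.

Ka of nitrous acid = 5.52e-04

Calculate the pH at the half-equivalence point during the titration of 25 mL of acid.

At half-equivalence [HA] = [A⁻], so Henderson-Hasselbalch gives pH = pKa = -log(5.52e-04) = 3.26.

pH = pKa = 3.26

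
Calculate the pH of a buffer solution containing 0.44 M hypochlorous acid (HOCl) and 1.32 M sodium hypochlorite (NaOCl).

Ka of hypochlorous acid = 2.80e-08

pKa = -log(2.80e-08) = 7.55. pH = pKa + log([A⁻]/[HA]) = 7.55 + log(1.32/0.44)

pH = 8.03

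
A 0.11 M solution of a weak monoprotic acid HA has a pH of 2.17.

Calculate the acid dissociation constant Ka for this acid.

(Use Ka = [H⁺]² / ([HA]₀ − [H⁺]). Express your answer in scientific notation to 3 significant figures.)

[H⁺] = 10^(−pH) = 10^(−2.17) = 6.761e-03 M. For HA ⇌ H⁺ + A⁻, Ka = [H⁺][A⁻]/[HA] = [H⁺]² / ([HA]₀ − [H⁺]) = (6.761e-03)² / (0.11 − 6.761e-03) = 4.43e-04.

K_a = 4.43e-04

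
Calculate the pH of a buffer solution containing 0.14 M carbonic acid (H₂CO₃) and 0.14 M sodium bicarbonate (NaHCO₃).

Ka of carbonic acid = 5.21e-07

pKa = -log(5.21e-07) = 6.28. pH = pKa + log([A⁻]/[HA]) = 6.28 + log(0.14/0.14)

pH = 6.28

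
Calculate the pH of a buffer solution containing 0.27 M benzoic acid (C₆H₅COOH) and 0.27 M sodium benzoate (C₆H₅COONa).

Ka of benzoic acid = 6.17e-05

pKa = -log(6.17e-05) = 4.21. pH = pKa + log([A⁻]/[HA]) = 4.21 + log(0.27/0.27)

pH = 4.21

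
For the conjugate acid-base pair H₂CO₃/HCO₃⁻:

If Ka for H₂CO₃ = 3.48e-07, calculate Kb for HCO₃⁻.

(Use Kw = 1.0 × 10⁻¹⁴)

For a conjugate pair Ka × Kb = Kw, so Kb = Kw/Ka = 1.0 × 10⁻¹⁴ / 3.48e-07 = 2.87e-08.

K_b = 2.87e-08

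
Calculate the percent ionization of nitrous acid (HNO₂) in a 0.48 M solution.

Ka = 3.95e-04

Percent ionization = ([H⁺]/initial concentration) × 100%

Using Ka equilibrium: x² + Ka×x - Ka×C = 0. Solving: [H⁺] = 1.3573e-02. Percent = (1.3573e-02/0.48) × 100

Percent ionization = 2.83%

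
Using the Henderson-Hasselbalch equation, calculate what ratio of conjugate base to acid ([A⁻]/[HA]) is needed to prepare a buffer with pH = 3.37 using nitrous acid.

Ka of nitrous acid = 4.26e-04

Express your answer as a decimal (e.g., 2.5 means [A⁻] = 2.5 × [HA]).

pKa = -log(4.26e-04) = 3.3706. pH = pKa + log([A⁻]/[HA]), so log([A⁻]/[HA]) = pH − pKa = 3.37 − 3.3706 = -0.0006. [A⁻]/[HA] = 10^(-0.0006) = 0.999

[A⁻]/[HA] = 0.999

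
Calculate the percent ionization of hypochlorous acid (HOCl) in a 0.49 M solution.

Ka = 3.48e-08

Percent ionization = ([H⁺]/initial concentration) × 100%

Using Ka equilibrium: x² + Ka×x - Ka×C = 0. Solving: [H⁺] = 1.3057e-04. Percent = (1.3057e-04/0.49) × 100

Percent ionization = 0.0266%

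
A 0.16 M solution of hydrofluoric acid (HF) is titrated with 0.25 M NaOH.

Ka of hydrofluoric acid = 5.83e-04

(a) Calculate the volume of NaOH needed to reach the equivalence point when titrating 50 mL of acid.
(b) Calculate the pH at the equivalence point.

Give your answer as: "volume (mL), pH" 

moles acid = 0.16 × 50/1000 = 0.008 mol; V_base = moles/0.25 × 1000 = 32.0 mL. At equivalence only the conjugate base is present: [A⁻] = 0.008/0.082 = 9.7561e-02 M. Kb = Kw/Ka = 1.72e-11; [OH⁻] = √(Kb × [A⁻]) = 1.2936e-06; pOH = 5.89; pH = 14 - pOH = 8.11.

V = 32.0 mL, pH = 8.11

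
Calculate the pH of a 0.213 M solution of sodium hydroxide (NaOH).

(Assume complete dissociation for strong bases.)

[OH⁻] = 0.213 M for strong base. pOH = -log[OH⁻] = 0.67, pH = 14 - pOH

pH = 13.33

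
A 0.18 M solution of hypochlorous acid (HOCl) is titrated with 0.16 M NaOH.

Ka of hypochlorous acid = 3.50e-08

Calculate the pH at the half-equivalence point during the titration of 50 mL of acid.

At half-equivalence [HA] = [A⁻], so Henderson-Hasselbalch gives pH = pKa = -log(3.50e-08) = 7.46.

pH = pKa = 7.46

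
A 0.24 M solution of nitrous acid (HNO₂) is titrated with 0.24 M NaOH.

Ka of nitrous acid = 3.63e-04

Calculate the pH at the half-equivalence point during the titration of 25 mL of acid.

At half-equivalence [HA] = [A⁻], so Henderson-Hasselbalch gives pH = pKa = -log(3.63e-04) = 3.44.

pH = pKa = 3.44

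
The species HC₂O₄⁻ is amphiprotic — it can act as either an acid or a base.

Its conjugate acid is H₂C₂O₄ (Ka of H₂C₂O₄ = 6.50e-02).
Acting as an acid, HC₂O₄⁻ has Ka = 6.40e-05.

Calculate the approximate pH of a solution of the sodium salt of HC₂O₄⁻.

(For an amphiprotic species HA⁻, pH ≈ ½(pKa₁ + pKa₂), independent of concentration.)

pKa₁ = -log(6.50e-02) = 1.19; pKa₂ = -log(6.40e-05) = 4.19. For an amphiprotic species, pH ≈ ½(pKa₁ + pKa₂) = ½(1.19 + 4.19) = 2.69.

pH = 2.69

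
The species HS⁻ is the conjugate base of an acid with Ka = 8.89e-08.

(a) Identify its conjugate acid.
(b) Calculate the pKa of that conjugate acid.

(a) The conjugate acid is formed by adding one H⁺ to HS⁻, giving H₂S. (b) pKa = -log(Ka) = -log(8.89e-08) = 7.05.

Conjugate acid: H₂S; pK_a = 7.05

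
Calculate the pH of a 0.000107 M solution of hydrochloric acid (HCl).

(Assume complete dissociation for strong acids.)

[H⁺] = 0.000107 M for strong acid. pH = -log[H⁺] = -log(0.000107)

pH = 3.97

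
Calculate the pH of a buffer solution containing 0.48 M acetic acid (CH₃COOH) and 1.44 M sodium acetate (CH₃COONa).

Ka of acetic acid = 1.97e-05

pKa = -log(1.97e-05) = 4.71. pH = pKa + log([A⁻]/[HA]) = 4.71 + log(1.44/0.48)

pH = 5.18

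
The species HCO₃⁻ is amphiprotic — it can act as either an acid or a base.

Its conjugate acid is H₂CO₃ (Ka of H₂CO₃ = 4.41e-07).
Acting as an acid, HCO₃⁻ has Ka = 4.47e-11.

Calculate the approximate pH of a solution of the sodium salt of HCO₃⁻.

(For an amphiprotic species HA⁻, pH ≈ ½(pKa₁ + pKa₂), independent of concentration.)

pKa₁ = -log(4.41e-07) = 6.36; pKa₂ = -log(4.47e-11) = 10.35. For an amphiprotic species, pH ≈ ½(pKa₁ + pKa₂) = ½(6.36 + 10.35) = 8.35.

pH = 8.35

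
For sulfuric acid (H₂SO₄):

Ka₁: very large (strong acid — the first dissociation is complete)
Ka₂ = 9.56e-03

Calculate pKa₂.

pKa₂ = -log(Ka₂) = -log(9.56e-03) = 2.02.

pK_{a2} = 2.02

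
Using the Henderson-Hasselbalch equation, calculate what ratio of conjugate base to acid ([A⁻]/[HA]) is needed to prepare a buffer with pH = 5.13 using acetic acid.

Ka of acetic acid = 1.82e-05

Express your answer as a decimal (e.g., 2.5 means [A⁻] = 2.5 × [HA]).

pKa = -log(1.82e-05) = 4.7399. pH = pKa + log([A⁻]/[HA]), so log([A⁻]/[HA]) = pH − pKa = 5.13 − 4.7399 = 0.3901. [A⁻]/[HA] = 10^(0.3901) = 2.46

[A⁻]/[HA] = 2.46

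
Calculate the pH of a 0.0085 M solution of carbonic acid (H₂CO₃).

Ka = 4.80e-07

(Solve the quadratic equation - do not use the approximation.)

x² + Ka×x - Ka×C = 0. Using quadratic formula: [H⁺] = 6.3635e-05

pH = 4.20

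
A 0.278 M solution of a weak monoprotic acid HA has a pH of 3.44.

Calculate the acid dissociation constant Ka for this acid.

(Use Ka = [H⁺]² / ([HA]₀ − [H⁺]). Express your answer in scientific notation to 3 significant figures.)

[H⁺] = 10^(−pH) = 10^(−3.44) = 3.631e-04 M. For HA ⇌ H⁺ + A⁻, Ka = [H⁺][A⁻]/[HA] = [H⁺]² / ([HA]₀ − [H⁺]) = (3.631e-04)² / (0.278 − 3.631e-04) = 4.75e-07.

K_a = 4.75e-07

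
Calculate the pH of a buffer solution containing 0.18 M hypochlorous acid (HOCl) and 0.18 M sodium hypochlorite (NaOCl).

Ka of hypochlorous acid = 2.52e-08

pKa = -log(2.52e-08) = 7.60. pH = pKa + log([A⁻]/[HA]) = 7.60 + log(0.18/0.18)

pH = 7.60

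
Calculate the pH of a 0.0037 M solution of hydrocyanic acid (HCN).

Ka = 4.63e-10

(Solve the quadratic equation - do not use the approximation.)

x² + Ka×x - Ka×C = 0. Using quadratic formula: [H⁺] = 1.3086e-06

pH = 5.88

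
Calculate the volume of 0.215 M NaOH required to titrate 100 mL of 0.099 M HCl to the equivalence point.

At equivalence: moles acid = moles base. moles HCl = 0.099 × 100/1000 = 0.0099 mol. V_base = moles / 0.215 × 1000 = 46.0 mL.

V_{base} = 46.0 mL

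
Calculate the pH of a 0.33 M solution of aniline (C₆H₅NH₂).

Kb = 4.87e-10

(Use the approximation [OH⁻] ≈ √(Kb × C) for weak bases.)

[OH⁻] = √(Kb × C) = √(4.87e-10 × 0.33) = 1.2677e-05. pOH = 4.90, pH = 14 - pOH

pH = 9.10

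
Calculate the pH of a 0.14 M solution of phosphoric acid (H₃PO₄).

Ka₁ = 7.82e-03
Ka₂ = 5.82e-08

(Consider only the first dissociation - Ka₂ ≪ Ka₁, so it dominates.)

First dissociation dominates. From Ka₁ = [H⁺][HA⁻]/[H₂A], x² + Ka₁·x − Ka₁·C = 0 with C = 0.14 M and Ka₁ = 7.82e-03. Solving: [H⁺] = (−Ka₁ + √(Ka₁² + 4·Ka₁·C)) / 2 = 2.9408e-02 M. pH = -log(2.9408e-02) = 1.53.

pH = 1.53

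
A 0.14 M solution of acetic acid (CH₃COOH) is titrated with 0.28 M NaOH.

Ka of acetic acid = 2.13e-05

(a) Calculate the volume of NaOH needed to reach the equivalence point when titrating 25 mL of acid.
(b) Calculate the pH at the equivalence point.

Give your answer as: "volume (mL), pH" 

moles acid = 0.14 × 25/1000 = 0.0035 mol; V_base = moles/0.28 × 1000 = 12.5 mL. At equivalence only the conjugate base is present: [A⁻] = 0.0035/0.037 = 9.3333e-02 M. Kb = Kw/Ka = 4.69e-10; [OH⁻] = √(Kb × [A⁻]) = 6.6196e-06; pOH = 5.18; pH = 14 - pOH = 8.82.

V = 12.5 mL, pH = 8.82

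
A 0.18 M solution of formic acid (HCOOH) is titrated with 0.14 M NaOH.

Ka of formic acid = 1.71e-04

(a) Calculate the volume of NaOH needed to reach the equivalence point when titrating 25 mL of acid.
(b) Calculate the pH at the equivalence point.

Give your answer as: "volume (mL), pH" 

moles acid = 0.18 × 25/1000 = 0.0045 mol; V_base = moles/0.14 × 1000 = 32.1 mL. At equivalence only the conjugate base is present: [A⁻] = 0.0045/0.057 = 7.8750e-02 M. Kb = Kw/Ka = 5.85e-11; [OH⁻] = √(Kb × [A⁻]) = 2.1460e-06; pOH = 5.67; pH = 14 - pOH = 8.33.

V = 32.1 mL, pH = 8.33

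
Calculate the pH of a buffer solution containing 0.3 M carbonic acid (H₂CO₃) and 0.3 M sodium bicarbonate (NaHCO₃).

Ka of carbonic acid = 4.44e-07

pKa = -log(4.44e-07) = 6.35. pH = pKa + log([A⁻]/[HA]) = 6.35 + log(0.3/0.3)

pH = 6.35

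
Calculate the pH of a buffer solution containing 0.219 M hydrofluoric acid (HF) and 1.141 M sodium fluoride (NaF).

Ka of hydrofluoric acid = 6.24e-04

pKa = -log(6.24e-04) = 3.20. pH = pKa + log([A⁻]/[HA]) = 3.20 + log(1.141/0.219)

pH = 3.92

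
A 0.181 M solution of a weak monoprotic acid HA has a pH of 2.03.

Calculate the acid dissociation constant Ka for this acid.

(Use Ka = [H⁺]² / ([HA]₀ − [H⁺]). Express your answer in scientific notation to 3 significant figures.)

[H⁺] = 10^(−pH) = 10^(−2.03) = 9.333e-03 M. For HA ⇌ H⁺ + A⁻, Ka = [H⁺][A⁻]/[HA] = [H⁺]² / ([HA]₀ − [H⁺]) = (9.333e-03)² / (0.181 − 9.333e-03) = 5.07e-04.

K_a = 5.07e-04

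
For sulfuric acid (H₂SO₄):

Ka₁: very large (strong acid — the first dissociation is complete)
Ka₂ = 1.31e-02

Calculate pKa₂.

pKa₂ = -log(Ka₂) = -log(1.31e-02) = 1.88.

pK_{a2} = 1.88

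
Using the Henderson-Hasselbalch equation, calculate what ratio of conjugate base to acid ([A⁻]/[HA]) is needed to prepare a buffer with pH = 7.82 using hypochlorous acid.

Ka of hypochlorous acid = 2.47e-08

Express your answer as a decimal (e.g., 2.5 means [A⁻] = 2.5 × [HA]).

pKa = -log(2.47e-08) = 7.6073. pH = pKa + log([A⁻]/[HA]), so log([A⁻]/[HA]) = pH − pKa = 7.82 − 7.6073 = 0.2127. [A⁻]/[HA] = 10^(0.2127) = 1.63

[A⁻]/[HA] = 1.63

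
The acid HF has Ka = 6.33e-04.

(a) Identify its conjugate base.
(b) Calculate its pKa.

(a) The conjugate base is formed by removing one H⁺ from HF, giving F⁻. (b) pKa = -log(Ka) = -log(6.33e-04) = 3.20.

Conjugate base: F⁻; pK_a = 3.20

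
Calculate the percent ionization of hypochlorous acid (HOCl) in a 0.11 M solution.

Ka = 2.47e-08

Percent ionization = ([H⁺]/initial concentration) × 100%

Using Ka equilibrium: x² + Ka×x - Ka×C = 0. Solving: [H⁺] = 5.2113e-05. Percent = (5.2113e-05/0.11) × 100

Percent ionization = 0.0474%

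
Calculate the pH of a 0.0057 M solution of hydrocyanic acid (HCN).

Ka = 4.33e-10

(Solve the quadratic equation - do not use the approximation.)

x² + Ka×x - Ka×C = 0. Using quadratic formula: [H⁺] = 1.5708e-06

pH = 5.80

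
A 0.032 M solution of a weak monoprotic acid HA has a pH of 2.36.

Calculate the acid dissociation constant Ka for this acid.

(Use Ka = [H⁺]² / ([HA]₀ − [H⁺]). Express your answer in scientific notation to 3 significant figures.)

[H⁺] = 10^(−pH) = 10^(−2.36) = 4.365e-03 M. For HA ⇌ H⁺ + A⁻, Ka = [H⁺][A⁻]/[HA] = [H⁺]² / ([HA]₀ − [H⁺]) = (4.365e-03)² / (0.032 − 4.365e-03) = 6.90e-04.

K_a = 6.90e-04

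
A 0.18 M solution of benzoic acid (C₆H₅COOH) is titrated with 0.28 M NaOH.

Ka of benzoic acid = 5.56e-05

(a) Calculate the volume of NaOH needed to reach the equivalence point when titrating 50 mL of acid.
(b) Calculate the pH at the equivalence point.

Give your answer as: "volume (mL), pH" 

moles acid = 0.18 × 50/1000 = 0.009 mol; V_base = moles/0.28 × 1000 = 32.1 mL. At equivalence only the conjugate base is present: [A⁻] = 0.009/0.082 = 1.0957e-01 M. Kb = Kw/Ka = 1.80e-10; [OH⁻] = √(Kb × [A⁻]) = 4.4391e-06; pOH = 5.35; pH = 14 - pOH = 8.65.

V = 32.1 mL, pH = 8.65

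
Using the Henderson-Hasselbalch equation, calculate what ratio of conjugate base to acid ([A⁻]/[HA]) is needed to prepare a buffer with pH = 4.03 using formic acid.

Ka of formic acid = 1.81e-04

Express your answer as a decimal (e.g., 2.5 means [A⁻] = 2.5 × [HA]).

pKa = -log(1.81e-04) = 3.7423. pH = pKa + log([A⁻]/[HA]), so log([A⁻]/[HA]) = pH − pKa = 4.03 − 3.7423 = 0.2877. [A⁻]/[HA] = 10^(0.2877) = 1.94

[A⁻]/[HA] = 1.94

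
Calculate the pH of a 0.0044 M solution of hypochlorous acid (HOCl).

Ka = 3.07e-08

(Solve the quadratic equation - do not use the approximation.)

x² + Ka×x - Ka×C = 0. Using quadratic formula: [H⁺] = 1.1607e-05

pH = 4.94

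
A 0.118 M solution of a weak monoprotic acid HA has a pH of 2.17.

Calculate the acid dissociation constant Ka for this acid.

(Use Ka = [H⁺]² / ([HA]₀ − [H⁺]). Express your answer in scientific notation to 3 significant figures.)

[H⁺] = 10^(−pH) = 10^(−2.17) = 6.761e-03 M. For HA ⇌ H⁺ + A⁻, Ka = [H⁺][A⁻]/[HA] = [H⁺]² / ([HA]₀ − [H⁺]) = (6.761e-03)² / (0.118 − 6.761e-03) = 4.11e-04.

K_a = 4.11e-04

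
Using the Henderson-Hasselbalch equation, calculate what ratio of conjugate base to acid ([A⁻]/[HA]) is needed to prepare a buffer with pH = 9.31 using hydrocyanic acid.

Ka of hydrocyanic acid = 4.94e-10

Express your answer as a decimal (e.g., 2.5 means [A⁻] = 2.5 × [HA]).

pKa = -log(4.94e-10) = 9.3063. pH = pKa + log([A⁻]/[HA]), so log([A⁻]/[HA]) = pH − pKa = 9.31 − 9.3063 = 0.0037. [A⁻]/[HA] = 10^(0.0037) = 1.01

[A⁻]/[HA] = 1.01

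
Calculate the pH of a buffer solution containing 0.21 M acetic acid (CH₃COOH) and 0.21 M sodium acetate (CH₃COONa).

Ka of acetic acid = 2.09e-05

pKa = -log(2.09e-05) = 4.68. pH = pKa + log([A⁻]/[HA]) = 4.68 + log(0.21/0.21)

pH = 4.68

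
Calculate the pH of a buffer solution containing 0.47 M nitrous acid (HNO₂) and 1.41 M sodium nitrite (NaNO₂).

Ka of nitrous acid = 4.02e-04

pKa = -log(4.02e-04) = 3.40. pH = pKa + log([A⁻]/[HA]) = 3.40 + log(1.41/0.47)

pH = 3.87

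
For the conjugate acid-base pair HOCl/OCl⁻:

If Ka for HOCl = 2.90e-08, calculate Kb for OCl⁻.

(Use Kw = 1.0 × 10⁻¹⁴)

For a conjugate pair Ka × Kb = Kw, so Kb = Kw/Ka = 1.0 × 10⁻¹⁴ / 2.90e-08 = 3.45e-07.

K_b = 3.45e-07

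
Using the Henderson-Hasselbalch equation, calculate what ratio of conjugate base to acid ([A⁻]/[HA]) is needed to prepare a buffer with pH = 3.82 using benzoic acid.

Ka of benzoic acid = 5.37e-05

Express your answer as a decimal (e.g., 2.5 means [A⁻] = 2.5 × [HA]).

pKa = -log(5.37e-05) = 4.2700. pH = pKa + log([A⁻]/[HA]), so log([A⁻]/[HA]) = pH − pKa = 3.82 − 4.2700 = -0.4500. [A⁻]/[HA] = 10^(-0.4500) = 0.355

[A⁻]/[HA] = 0.355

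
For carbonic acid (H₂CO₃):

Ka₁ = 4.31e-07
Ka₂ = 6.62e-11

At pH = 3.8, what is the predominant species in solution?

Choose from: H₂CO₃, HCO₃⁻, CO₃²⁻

pKa₁ = 6.37, pKa₂ = 10.18. For a polyprotic acid the predominant species crosses at each pKa: below pKa_n the protonated form dominates, above it the deprotonated form does. At pH = 3.8, the predominant species is H₂CO₃.

H₂CO₃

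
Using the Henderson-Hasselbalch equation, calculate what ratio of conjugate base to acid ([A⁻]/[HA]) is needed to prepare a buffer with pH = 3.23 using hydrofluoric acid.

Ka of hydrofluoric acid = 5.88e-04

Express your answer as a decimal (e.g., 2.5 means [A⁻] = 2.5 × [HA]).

pKa = -log(5.88e-04) = 3.2306. pH = pKa + log([A⁻]/[HA]), so log([A⁻]/[HA]) = pH − pKa = 3.23 − 3.2306 = -0.0006. [A⁻]/[HA] = 10^(-0.0006) = 0.999

[A⁻]/[HA] = 0.999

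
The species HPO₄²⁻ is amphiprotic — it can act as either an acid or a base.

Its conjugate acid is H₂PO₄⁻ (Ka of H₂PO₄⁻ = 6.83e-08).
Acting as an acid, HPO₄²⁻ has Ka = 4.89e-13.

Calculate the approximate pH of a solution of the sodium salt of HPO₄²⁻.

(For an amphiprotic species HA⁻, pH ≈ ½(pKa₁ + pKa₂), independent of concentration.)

pKa₁ = -log(6.83e-08) = 7.17; pKa₂ = -log(4.89e-13) = 12.31. For an amphiprotic species, pH ≈ ½(pKa₁ + pKa₂) = ½(7.17 + 12.31) = 9.74.

pH = 9.74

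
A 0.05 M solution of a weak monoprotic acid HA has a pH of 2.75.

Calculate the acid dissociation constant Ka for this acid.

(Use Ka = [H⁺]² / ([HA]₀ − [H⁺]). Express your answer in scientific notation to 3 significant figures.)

[H⁺] = 10^(−pH) = 10^(−2.75) = 1.778e-03 M. For HA ⇌ H⁺ + A⁻, Ka = [H⁺][A⁻]/[HA] = [H⁺]² / ([HA]₀ − [H⁺]) = (1.778e-03)² / (0.05 − 1.778e-03) = 6.56e-05.

K_a = 6.56e-05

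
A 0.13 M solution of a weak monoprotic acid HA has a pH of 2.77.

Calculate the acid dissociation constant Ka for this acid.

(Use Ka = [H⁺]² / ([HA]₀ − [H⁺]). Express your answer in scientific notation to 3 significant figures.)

[H⁺] = 10^(−pH) = 10^(−2.77) = 1.698e-03 M. For HA ⇌ H⁺ + A⁻, Ka = [H⁺][A⁻]/[HA] = [H⁺]² / ([HA]₀ − [H⁺]) = (1.698e-03)² / (0.13 − 1.698e-03) = 2.25e-05.

K_a = 2.25e-05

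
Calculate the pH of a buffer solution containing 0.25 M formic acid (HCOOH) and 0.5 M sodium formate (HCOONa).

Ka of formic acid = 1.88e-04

pKa = -log(1.88e-04) = 3.73. pH = pKa + log([A⁻]/[HA]) = 3.73 + log(0.5/0.25)

pH = 4.03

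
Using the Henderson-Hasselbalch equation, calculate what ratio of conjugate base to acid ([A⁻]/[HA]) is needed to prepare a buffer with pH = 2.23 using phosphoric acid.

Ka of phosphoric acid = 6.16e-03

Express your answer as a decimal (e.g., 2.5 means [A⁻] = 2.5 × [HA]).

pKa = -log(6.16e-03) = 2.2104. pH = pKa + log([A⁻]/[HA]), so log([A⁻]/[HA]) = pH − pKa = 2.23 − 2.2104 = 0.0196. [A⁻]/[HA] = 10^(0.0196) = 1.05

[A⁻]/[HA] = 1.05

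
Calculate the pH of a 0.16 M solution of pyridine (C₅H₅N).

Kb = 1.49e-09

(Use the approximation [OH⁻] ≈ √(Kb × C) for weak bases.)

[OH⁻] = √(Kb × C) = √(1.49e-09 × 0.16) = 1.5440e-05. pOH = 4.81, pH = 14 - pOH

pH = 9.19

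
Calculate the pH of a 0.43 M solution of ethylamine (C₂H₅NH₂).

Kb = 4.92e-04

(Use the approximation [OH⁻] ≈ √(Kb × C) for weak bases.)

[OH⁻] = √(Kb × C) = √(4.92e-04 × 0.43) = 1.4545e-02. pOH = 1.84, pH = 14 - pOH

pH = 12.16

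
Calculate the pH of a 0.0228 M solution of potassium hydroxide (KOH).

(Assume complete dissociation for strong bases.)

[OH⁻] = 0.0228 M for strong base. pOH = -log[OH⁻] = 1.64, pH = 14 - pOH

pH = 12.36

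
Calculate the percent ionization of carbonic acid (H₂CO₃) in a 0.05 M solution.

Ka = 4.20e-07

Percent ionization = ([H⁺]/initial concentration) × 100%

Using Ka equilibrium: x² + Ka×x - Ka×C = 0. Solving: [H⁺] = 1.4470e-04. Percent = (1.4470e-04/0.05) × 100

Percent ionization = 0.289%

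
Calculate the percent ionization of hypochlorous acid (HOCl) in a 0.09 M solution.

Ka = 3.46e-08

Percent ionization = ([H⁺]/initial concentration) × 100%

Using Ka equilibrium: x² + Ka×x - Ka×C = 0. Solving: [H⁺] = 5.5786e-05. Percent = (5.5786e-05/0.09) × 100

Percent ionization = 0.062%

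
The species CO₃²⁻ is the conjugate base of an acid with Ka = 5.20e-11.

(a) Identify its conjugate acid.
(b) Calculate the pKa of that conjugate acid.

(a) The conjugate acid is formed by adding one H⁺ to CO₃²⁻, giving HCO₃⁻. (b) pKa = -log(Ka) = -log(5.20e-11) = 10.28.

Conjugate acid: HCO₃⁻; pK_a = 10.28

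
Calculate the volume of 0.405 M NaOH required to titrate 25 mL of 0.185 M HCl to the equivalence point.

At equivalence: moles acid = moles base. moles HCl = 0.185 × 25/1000 = 0.004625 mol. V_base = moles / 0.405 × 1000 = 11.4 mL.

V_{base} = 11.4 mL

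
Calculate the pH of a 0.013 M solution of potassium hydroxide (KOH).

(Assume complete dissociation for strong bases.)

[OH⁻] = 0.013 M for strong base. pOH = -log[OH⁻] = 1.89, pH = 14 - pOH

pH = 12.11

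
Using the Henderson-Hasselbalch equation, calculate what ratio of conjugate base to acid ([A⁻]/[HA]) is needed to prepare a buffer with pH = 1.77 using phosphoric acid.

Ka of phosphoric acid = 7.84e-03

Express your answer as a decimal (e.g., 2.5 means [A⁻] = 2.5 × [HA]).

pKa = -log(7.84e-03) = 2.1057. pH = pKa + log([A⁻]/[HA]), so log([A⁻]/[HA]) = pH − pKa = 1.77 − 2.1057 = -0.3357. [A⁻]/[HA] = 10^(-0.3357) = 0.462

[A⁻]/[HA] = 0.462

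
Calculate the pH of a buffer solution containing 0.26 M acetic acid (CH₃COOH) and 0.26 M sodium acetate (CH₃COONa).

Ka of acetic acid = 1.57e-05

pKa = -log(1.57e-05) = 4.80. pH = pKa + log([A⁻]/[HA]) = 4.80 + log(0.26/0.26)

pH = 4.80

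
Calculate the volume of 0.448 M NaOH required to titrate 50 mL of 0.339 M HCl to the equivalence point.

At equivalence: moles acid = moles base. moles HCl = 0.339 × 50/1000 = 0.01695 mol. V_base = moles / 0.448 × 1000 = 37.8 mL.

V_{base} = 37.8 mL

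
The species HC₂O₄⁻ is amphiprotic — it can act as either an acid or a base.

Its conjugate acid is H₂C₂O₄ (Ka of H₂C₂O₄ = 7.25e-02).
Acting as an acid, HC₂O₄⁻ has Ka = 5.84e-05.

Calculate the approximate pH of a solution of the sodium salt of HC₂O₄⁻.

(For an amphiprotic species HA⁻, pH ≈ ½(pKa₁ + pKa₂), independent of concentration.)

pKa₁ = -log(7.25e-02) = 1.14; pKa₂ = -log(5.84e-05) = 4.23. For an amphiprotic species, pH ≈ ½(pKa₁ + pKa₂) = ½(1.14 + 4.23) = 2.69.

pH = 2.69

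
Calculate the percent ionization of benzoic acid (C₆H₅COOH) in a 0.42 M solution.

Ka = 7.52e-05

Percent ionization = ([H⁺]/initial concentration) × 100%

Using Ka equilibrium: x² + Ka×x - Ka×C = 0. Solving: [H⁺] = 5.5825e-03. Percent = (5.5825e-03/0.42) × 100

Percent ionization = 1.33%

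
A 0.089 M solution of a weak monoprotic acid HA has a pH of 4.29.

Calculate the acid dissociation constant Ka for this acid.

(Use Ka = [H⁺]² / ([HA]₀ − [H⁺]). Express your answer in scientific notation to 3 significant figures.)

[H⁺] = 10^(−pH) = 10^(−4.29) = 5.129e-05 M. For HA ⇌ H⁺ + A⁻, Ka = [H⁺][A⁻]/[HA] = [H⁺]² / ([HA]₀ − [H⁺]) = (5.129e-05)² / (0.089 − 5.129e-05) = 2.96e-08.

K_a = 2.96e-08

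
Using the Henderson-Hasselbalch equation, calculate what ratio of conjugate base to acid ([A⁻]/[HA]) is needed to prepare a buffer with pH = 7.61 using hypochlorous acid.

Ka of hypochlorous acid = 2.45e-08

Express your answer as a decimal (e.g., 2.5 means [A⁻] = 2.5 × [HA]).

pKa = -log(2.45e-08) = 7.6108. pH = pKa + log([A⁻]/[HA]), so log([A⁻]/[HA]) = pH − pKa = 7.61 − 7.6108 = -0.0008. [A⁻]/[HA] = 10^(-0.0008) = 0.998

[A⁻]/[HA] = 0.998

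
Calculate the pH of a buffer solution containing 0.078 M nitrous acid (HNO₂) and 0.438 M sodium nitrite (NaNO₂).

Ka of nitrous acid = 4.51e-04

pKa = -log(4.51e-04) = 3.35. pH = pKa + log([A⁻]/[HA]) = 3.35 + log(0.438/0.078)

pH = 4.10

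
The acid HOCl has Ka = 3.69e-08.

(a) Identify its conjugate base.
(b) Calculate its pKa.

(a) The conjugate base is formed by removing one H⁺ from HOCl, giving OCl⁻. (b) pKa = -log(Ka) = -log(3.69e-08) = 7.43.

Conjugate base: OCl⁻; pK_a = 7.43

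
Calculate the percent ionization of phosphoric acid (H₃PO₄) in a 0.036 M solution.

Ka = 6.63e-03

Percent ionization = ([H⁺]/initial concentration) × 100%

Using Ka equilibrium: x² + Ka×x - Ka×C = 0. Solving: [H⁺] = 1.2486e-02. Percent = (1.2486e-02/0.036) × 100

Percent ionization = 34.7%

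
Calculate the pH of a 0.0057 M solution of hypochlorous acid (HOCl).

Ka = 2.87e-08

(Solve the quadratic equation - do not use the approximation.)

x² + Ka×x - Ka×C = 0. Using quadratic formula: [H⁺] = 1.2776e-05

pH = 4.89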